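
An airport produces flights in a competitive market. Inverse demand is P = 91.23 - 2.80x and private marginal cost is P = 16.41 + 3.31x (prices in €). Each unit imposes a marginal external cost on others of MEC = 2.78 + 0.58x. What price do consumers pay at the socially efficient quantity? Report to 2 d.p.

Social marginal cost = private MC + MEC = 19.19 + 3.89x.
Set SMC = demand: 19.19 + 3.89x = 91.23 - 2.80x → x* = 10.7683.
Consumer price on the demand curve at x*: 91.23 − 2.80×10.7683 = 61.0788.

P = €61.08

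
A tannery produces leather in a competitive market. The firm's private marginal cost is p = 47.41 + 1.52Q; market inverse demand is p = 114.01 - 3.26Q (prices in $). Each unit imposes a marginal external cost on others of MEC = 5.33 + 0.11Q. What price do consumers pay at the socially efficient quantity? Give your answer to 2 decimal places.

Social marginal cost = private MC + MEC = 52.74 + 1.63Q.
Set SMC = demand: 52.74 + 1.63Q = 114.01 - 3.26Q → Q* = 12.5297.
Consumer price on the demand curve at Q*: 114.01 − 3.26×12.5297 = 73.1632.

P = $73.16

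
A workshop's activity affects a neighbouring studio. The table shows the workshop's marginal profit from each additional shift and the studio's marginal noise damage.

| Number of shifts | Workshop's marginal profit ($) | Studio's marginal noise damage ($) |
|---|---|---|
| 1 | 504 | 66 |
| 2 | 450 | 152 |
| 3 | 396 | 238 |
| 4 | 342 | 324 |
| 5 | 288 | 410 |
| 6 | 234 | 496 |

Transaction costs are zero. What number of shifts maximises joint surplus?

4

Bargaining reaches the level where marginal profit last exceeds marginal noise damage.
That holds through level 4 (342 ≥ 324) but not at 5 (288 < 410).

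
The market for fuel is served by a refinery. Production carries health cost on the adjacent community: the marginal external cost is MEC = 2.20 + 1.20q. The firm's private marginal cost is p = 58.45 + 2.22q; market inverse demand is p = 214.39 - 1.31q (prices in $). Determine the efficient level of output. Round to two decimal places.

q* = 32.50

Social marginal cost = private MC + MEC = 60.65 + 3.42q.
Set SMC = demand: 60.65 + 3.42q = 214.39 - 1.31q → q* = 32.5032.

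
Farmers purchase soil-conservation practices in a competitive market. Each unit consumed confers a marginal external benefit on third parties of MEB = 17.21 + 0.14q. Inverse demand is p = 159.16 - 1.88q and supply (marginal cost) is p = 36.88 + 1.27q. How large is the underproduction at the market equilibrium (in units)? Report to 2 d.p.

7.52 units

Market equilibrium (private): 36.88 + 1.27q = 159.16 - 1.88q → q_m = 38.8190.
Social marginal benefit = demand + MEB = 176.37 - 1.74q.
Set SMB = MC: 176.37 - 1.74q = 36.88 + 1.27q → q* = 46.3422.
Gap = |38.8190 − 46.3422| = 7.5232.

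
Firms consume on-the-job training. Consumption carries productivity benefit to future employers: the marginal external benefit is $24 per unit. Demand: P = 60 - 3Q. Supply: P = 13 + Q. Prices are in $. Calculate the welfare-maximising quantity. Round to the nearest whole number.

Q* = 18

Social marginal benefit = demand + MEB = 84 - 3Q.
Set SMB = MC: 84 - 3Q = 13 + Q → Q* = 17.7500.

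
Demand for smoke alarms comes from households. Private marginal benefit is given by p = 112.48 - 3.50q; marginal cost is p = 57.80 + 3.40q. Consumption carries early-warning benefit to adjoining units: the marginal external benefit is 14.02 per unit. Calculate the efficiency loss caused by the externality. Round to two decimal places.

DWL = 14.24

Market equilibrium (private): 57.80 + 3.40q = 112.48 - 3.50q → q_m = 7.9246.
Social marginal benefit = demand + MEB = 126.50 - 3.50q.
Set SMB = MC: 126.50 - 3.50q = 57.80 + 3.40q → q* = 9.9565.
Between q* and q_m the wedge SMB − MC runs linearly from 0 to MEB(q_m), so the loss is a triangle.
DWL = ½ × 2.0319 × 14.0200 = 14.2436.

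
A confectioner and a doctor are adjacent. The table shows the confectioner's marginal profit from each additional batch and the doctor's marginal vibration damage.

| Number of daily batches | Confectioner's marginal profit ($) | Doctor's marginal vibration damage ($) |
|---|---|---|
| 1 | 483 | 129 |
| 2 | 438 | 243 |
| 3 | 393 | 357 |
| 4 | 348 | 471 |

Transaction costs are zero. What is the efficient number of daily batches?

3

Bargaining reaches the level where marginal profit last exceeds marginal vibration damage.
That holds through level 3 (393 ≥ 357) but not at 4 (348 < 471).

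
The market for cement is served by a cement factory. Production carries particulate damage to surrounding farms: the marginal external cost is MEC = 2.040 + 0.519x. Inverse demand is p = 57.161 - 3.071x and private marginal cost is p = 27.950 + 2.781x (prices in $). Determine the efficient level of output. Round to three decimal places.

Social marginal cost = private MC + MEC = 29.990 + 3.300x.
Set SMC = demand: 29.990 + 3.300x = 57.161 - 3.071x → x* = 4.2648.

x* = 4.265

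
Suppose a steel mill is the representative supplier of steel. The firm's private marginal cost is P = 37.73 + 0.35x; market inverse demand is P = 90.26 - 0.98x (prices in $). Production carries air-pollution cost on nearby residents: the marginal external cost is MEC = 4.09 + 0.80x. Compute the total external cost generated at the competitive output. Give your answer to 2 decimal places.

Market equilibrium (private): 37.73 + 0.35x = 90.26 - 0.98x → x_m = 39.4962.
Total external cost = ∫₀^{x_m} (4.09 + 0.80x) dx = 4.09×39.4962 + ½×0.80×39.4962² = 785.5194.

$785.52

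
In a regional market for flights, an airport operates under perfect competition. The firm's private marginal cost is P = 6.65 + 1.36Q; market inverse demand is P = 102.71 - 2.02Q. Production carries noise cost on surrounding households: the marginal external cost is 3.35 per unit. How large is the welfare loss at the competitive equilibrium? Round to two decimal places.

DWL = 1.66

Market equilibrium (private): 6.65 + 1.36Q = 102.71 - 2.02Q → Q_m = 28.4201.
Social marginal cost = private MC + MEC = 10.00 + 1.36Q.
Set SMC = demand: 10.00 + 1.36Q = 102.71 - 2.02Q → Q* = 27.4290.
The loss is the area between SMC and demand from Q* to Q_m; with linear curves that's a triangle of height MEC(Q_m).
DWL = ½ × 0.9911 × 3.3500 = 1.6601.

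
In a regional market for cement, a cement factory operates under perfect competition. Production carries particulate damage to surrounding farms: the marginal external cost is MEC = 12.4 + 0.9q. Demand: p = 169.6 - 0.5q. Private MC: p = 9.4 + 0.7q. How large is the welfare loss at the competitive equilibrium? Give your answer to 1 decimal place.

Market equilibrium (private): 9.4 + 0.7q = 169.6 - 0.5q → q_m = 133.5000.
Social marginal cost = private MC + MEC = 21.8 + 1.6q.
Set SMC = demand: 21.8 + 1.6q = 169.6 - 0.5q → q* = 70.3810.
The loss is the area between SMC and demand from q* to q_m; with linear curves that's a triangle of height MEC(q_m).
DWL = ½ × 63.1190 × 132.5500 = 4183.2117.

DWL = 4183.2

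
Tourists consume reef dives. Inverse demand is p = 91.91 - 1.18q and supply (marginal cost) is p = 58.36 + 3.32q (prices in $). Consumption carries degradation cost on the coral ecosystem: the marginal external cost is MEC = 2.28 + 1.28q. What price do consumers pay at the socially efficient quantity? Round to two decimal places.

Social marginal benefit = demand − MEC = 89.63 - 2.46q.
Set SMB = MC: 89.63 - 2.46q = 58.36 + 3.32q → q* = 5.4100.
Consumer price on the demand curve at q*: 91.91 − 1.18×5.4100 = 85.5262.

P = $85.53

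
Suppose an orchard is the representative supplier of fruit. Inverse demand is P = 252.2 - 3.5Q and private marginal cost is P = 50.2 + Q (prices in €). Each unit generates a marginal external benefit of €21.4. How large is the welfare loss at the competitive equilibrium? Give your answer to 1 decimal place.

Market equilibrium (private): 50.2 + Q = 252.2 - 3.5Q → Q_m = 44.8889.
Social marginal cost = private MC − MEB = 28.8 + Q.
Set SMC = demand: 28.8 + Q = 252.2 - 3.5Q → Q* = 49.6444.
Between Q* and Q_m the wedge demand − SMC runs linearly from 0 to MEB(Q_m), so the loss is a triangle.
DWL = ½ × 4.7555 × 21.4000 = 50.8839.

DWL = €50.9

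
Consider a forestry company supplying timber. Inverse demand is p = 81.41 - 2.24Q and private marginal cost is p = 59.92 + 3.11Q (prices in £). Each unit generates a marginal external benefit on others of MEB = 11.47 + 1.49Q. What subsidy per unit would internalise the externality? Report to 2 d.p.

Social marginal cost = private MC − MEB = 48.45 + 1.62Q.
Set SMC = demand: 48.45 + 1.62Q = 81.41 - 2.24Q → Q* = 8.5389.
The Pigouvian subsidy equals MEB at Q*: 11.47 + 1.49×8.5389 = 24.1930.

subsidy = £24.19 per unit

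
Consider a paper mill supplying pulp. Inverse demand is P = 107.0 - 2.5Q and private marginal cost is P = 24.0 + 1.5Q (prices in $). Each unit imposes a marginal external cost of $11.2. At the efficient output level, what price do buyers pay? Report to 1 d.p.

P = $62.1

Social marginal cost = private MC + MEC = 35.2 + 1.5Q.
Set SMC = demand: 35.2 + 1.5Q = 107.0 - 2.5Q → Q* = 17.9500.
Consumer price on the demand curve at Q*: 107.0 − 2.5×17.9500 = 62.1250.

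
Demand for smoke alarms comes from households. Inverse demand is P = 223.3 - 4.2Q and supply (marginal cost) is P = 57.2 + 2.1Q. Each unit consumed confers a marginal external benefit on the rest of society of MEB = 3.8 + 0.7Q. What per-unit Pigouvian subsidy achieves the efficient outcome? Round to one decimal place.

Social marginal benefit = demand + MEB = 227.1 - 3.5Q.
Set SMB = MC: 227.1 - 3.5Q = 57.2 + 2.1Q → Q* = 30.3393.
The Pigouvian subsidy equals MEB at Q*: 3.8 + 0.7×30.3393 = 25.0375.

subsidy = 25.0 per unit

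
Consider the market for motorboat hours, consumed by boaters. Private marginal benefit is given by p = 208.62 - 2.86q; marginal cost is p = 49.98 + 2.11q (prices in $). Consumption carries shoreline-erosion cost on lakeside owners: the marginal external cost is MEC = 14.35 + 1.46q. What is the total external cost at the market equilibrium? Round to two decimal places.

$1201.81

Market equilibrium (private): 49.98 + 2.11q = 208.62 - 2.86q → q_m = 31.9195.
Total external cost = ∫₀^{q_m} (14.35 + 1.46q) dq = 14.35×31.9195 + ½×1.46×31.9195² = 1201.8086.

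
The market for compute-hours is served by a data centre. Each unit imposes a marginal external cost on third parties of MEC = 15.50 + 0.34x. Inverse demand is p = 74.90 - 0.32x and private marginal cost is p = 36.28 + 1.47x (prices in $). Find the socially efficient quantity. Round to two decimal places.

Social marginal cost = private MC + MEC = 51.78 + 1.81x.
Set SMC = demand: 51.78 + 1.81x = 74.90 - 0.32x → x* = 10.8545.

x* = 10.85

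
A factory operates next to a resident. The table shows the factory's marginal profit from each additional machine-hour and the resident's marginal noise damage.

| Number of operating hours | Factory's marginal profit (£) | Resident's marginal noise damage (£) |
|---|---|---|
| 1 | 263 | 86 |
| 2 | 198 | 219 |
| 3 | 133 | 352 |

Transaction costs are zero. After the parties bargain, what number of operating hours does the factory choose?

1

Bargaining reaches the level where marginal profit last exceeds marginal noise damage.
That holds through level 1 (263 ≥ 86) but not at 2 (198 < 219).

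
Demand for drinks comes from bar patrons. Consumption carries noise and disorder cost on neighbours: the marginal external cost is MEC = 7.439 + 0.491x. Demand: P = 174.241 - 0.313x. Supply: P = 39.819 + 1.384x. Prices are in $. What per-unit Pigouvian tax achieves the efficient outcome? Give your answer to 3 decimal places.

Social marginal benefit = demand − MEC = 166.802 - 0.804x.
Set SMB = MC: 166.802 - 0.804x = 39.819 + 1.384x → x* = 58.0361.
The Pigouvian tax equals MEC at x*: 7.439 + 0.491×58.0361 = 35.9347.

tax = $35.935 per unit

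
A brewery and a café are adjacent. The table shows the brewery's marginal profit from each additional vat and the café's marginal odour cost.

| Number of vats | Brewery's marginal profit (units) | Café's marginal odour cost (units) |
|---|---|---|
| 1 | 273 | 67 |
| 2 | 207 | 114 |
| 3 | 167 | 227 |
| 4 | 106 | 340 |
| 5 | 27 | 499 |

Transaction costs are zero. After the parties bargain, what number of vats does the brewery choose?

2

Bargaining reaches the level where marginal profit last exceeds marginal odour cost.
That holds through level 2 (207 ≥ 114) but not at 3 (167 < 227).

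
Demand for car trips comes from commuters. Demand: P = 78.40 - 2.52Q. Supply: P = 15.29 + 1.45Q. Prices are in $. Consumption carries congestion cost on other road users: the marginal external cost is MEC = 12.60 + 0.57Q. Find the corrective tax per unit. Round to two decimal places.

Social marginal benefit = demand − MEC = 65.80 - 3.09Q.
Set SMB = MC: 65.80 - 3.09Q = 15.29 + 1.45Q → Q* = 11.1256.
The Pigouvian tax equals MEC at Q*: 12.60 + 0.57×11.1256 = 18.9416.

tax = $18.94 per unit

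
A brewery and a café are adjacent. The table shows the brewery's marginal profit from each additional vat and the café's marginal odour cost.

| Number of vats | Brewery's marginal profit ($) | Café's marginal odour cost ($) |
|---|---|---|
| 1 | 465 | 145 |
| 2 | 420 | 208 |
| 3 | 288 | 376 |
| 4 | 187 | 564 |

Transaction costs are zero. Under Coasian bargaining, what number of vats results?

2

Bargaining reaches the level where marginal profit last exceeds marginal odour cost.
That holds through level 2 (420 ≥ 208) but not at 3 (288 < 376).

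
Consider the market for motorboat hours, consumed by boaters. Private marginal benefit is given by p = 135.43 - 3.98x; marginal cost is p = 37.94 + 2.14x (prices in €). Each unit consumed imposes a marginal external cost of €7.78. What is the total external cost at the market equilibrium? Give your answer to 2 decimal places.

Market equilibrium (private): 37.94 + 2.14x = 135.43 - 3.98x → x_m = 15.9297.
Total external cost = MEC × x_m = 7.78 × 15.9297 = 123.9331.

€123.93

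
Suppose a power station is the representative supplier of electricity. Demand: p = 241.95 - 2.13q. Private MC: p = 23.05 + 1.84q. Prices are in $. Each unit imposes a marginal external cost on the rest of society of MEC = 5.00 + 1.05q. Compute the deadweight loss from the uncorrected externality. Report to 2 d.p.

Market equilibrium (private): 23.05 + 1.84q = 241.95 - 2.13q → q_m = 55.1385.
Social marginal cost = private MC + MEC = 28.05 + 2.89q.
Set SMC = demand: 28.05 + 2.89q = 241.95 - 2.13q → q* = 42.6096.
Between q* and q_m the wedge SMC − demand runs linearly from 0 to MEC(q_m), so the loss is a triangle.
DWL = ½ × 12.5289 × 62.8955 = 394.0057.

DWL = $394.01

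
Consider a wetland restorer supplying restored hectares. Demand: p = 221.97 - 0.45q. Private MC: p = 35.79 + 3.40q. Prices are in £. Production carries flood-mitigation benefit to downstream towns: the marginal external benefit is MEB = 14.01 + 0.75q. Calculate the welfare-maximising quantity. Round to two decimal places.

q* = 64.58

Social marginal cost = private MC − MEB = 21.78 + 2.65q.
Set SMC = demand: 21.78 + 2.65q = 221.97 - 0.45q → q* = 64.5774.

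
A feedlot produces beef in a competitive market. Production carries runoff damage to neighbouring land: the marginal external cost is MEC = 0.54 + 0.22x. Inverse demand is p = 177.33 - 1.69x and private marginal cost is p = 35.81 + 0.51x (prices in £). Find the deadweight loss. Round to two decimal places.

DWL = £44.60

Market equilibrium (private): 35.81 + 0.51x = 177.33 - 1.69x → x_m = 64.3273.
Social marginal cost = private MC + MEC = 36.35 + 0.73x.
Set SMC = demand: 36.35 + 0.73x = 177.33 - 1.69x → x* = 58.2562.
Between x* and x_m the wedge SMC − demand runs linearly from 0 to MEC(x_m), so the loss is a triangle.
DWL = ½ × 6.0711 × 14.6920 = 44.5983.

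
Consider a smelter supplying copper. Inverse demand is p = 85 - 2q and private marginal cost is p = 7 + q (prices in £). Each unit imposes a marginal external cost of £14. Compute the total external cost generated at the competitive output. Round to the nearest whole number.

£364

Market equilibrium (private): 7 + q = 85 - 2q → q_m = 26.0000.
Total external cost = MEC × q_m = 14 × 26.0000 = 364.0000.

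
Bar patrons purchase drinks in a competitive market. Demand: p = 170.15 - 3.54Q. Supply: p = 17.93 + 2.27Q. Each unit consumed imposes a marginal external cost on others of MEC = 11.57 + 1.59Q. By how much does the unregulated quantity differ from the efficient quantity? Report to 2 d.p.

Market equilibrium (private): 17.93 + 2.27Q = 170.15 - 3.54Q → Q_m = 26.1997.
Social marginal benefit = demand − MEC = 158.58 - 5.13Q.
Set SMB = MC: 158.58 - 5.13Q = 17.93 + 2.27Q → Q* = 19.0068.
Gap = |26.1997 − 19.0068| = 7.1929.

7.19 units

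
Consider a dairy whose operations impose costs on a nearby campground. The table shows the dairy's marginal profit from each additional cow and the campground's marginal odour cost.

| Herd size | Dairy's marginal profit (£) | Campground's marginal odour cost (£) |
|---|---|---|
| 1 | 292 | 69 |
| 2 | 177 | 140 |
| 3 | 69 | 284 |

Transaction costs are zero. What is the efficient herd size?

2

Bargaining reaches the level where marginal profit last exceeds marginal odour cost.
That holds through level 2 (177 ≥ 140) but not at 3 (69 < 284).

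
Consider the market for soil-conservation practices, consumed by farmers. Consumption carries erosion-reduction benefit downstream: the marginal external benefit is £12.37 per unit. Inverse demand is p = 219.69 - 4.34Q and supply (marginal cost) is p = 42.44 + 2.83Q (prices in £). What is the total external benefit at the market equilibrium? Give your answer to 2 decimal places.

Market equilibrium (private): 42.44 + 2.83Q = 219.69 - 4.34Q → Q_m = 24.7211.
Total external benefit = MEB × Q_m = 12.37 × 24.7211 = 305.8000.

£305.80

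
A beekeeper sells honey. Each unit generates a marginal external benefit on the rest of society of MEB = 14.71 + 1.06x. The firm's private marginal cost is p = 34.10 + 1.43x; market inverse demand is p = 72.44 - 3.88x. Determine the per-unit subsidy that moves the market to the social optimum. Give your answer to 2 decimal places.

subsidy = 27.94 per unit

Social marginal cost = private MC − MEB = 19.39 + 0.37x.
Set SMC = demand: 19.39 + 0.37x = 72.44 - 3.88x → x* = 12.4824.
The Pigouvian subsidy equals MEB at x*: 14.71 + 1.06×12.4824 = 27.9413.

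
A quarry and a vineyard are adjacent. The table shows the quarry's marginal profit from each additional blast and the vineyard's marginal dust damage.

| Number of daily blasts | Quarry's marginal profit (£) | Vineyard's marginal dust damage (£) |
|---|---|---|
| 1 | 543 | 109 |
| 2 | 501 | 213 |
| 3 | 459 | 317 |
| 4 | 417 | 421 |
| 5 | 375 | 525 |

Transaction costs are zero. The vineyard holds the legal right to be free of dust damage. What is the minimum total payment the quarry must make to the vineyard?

Efficient level: marginal profit ≥ marginal dust damage through level 3, so k* = 3.
With the vineyard holding the right, the quarry must at least compensate total damage at k*: 109 + 213 + 317 = 639.

£639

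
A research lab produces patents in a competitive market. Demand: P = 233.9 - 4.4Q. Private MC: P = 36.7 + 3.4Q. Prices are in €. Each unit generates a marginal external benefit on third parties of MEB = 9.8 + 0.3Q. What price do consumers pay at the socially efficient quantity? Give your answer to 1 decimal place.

Social marginal cost = private MC − MEB = 26.9 + 3.1Q.
Set SMC = demand: 26.9 + 3.1Q = 233.9 - 4.4Q → Q* = 27.6000.
Consumer price on the demand curve at Q*: 233.9 − 4.4×27.6000 = 112.4600.

P = €112.5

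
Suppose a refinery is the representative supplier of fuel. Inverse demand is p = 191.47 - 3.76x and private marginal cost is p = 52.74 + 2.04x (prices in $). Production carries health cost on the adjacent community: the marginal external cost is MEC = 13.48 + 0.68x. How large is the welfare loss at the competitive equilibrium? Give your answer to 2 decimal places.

DWL = $68.27

Market equilibrium (private): 52.74 + 2.04x = 191.47 - 3.76x → x_m = 23.9190.
Social marginal cost = private MC + MEC = 66.22 + 2.72x.
Set SMC = demand: 66.22 + 2.72x = 191.47 - 3.76x → x* = 19.3287.
The loss is the area between SMC and demand from x* to x_m; with linear curves that's a triangle of height MEC(x_m).
DWL = ½ × 4.5903 × 29.7449 = 68.2690.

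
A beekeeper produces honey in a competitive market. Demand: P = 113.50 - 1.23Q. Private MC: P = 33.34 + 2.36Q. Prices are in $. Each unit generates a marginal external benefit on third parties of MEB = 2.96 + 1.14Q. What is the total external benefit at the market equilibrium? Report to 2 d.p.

Market equilibrium (private): 33.34 + 2.36Q = 113.50 - 1.23Q → Q_m = 22.3287.
Total external benefit = ∫₀^{Q_m} (2.96 + 1.14Q) dQ = 2.96×22.3287 + ½×1.14×22.3287² = 350.2783.

$350.28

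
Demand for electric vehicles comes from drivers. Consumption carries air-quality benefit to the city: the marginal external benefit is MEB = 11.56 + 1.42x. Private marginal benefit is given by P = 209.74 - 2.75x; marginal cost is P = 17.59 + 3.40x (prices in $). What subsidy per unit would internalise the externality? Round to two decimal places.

subsidy = $72.72 per unit

Social marginal benefit = demand + MEB = 221.30 - 1.33x.
Set SMB = MC: 221.30 - 1.33x = 17.59 + 3.40x → x* = 43.0677.
The Pigouvian subsidy equals MEB at x*: 11.56 + 1.42×43.0677 = 72.7161.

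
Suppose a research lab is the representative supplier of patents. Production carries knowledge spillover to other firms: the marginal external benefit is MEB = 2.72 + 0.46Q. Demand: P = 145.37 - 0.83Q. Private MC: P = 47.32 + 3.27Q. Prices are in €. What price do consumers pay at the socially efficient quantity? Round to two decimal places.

Social marginal cost = private MC − MEB = 44.60 + 2.81Q.
Set SMC = demand: 44.60 + 2.81Q = 145.37 - 0.83Q → Q* = 27.6841.
Consumer price on the demand curve at Q*: 145.37 − 0.83×27.6841 = 122.3922.

P = €122.39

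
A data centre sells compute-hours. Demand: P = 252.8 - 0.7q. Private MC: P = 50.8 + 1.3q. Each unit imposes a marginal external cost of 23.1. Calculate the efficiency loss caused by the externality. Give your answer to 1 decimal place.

Market equilibrium (private): 50.8 + 1.3q = 252.8 - 0.7q → q_m = 101.0000.
Social marginal cost = private MC + MEC = 73.9 + 1.3q.
Set SMC = demand: 73.9 + 1.3q = 252.8 - 0.7q → q* = 89.4500.
The welfare-loss triangle has base |q_m − q*| and height MEC(q_m) (the vertical gap between SMC and demand is zero at q* and MEC at q_m).
DWL = ½ × 11.5500 × 23.1000 = 133.4025.

DWL = 133.4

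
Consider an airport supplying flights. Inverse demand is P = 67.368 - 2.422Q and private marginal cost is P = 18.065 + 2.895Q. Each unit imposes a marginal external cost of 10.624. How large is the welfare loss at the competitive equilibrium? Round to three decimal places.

DWL = 10.614

Market equilibrium (private): 18.065 + 2.895Q = 67.368 - 2.422Q → Q_m = 9.2727.
Social marginal cost = private MC + MEC = 28.689 + 2.895Q.
Set SMC = demand: 28.689 + 2.895Q = 67.368 - 2.422Q → Q* = 7.2746.
The welfare-loss triangle has base |Q_m − Q*| and height MEC(Q_m) (the vertical gap between SMC and demand is zero at Q* and MEC at Q_m).
DWL = ½ × 1.9981 × 10.6240 = 10.6139.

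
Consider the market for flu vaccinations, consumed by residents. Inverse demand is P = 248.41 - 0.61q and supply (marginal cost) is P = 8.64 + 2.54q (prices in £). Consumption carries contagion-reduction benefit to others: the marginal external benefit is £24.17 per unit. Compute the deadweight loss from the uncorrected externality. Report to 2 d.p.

DWL = £92.73

Market equilibrium (private): 8.64 + 2.54q = 248.41 - 0.61q → q_m = 76.1175.
Social marginal benefit = demand + MEB = 272.58 - 0.61q.
Set SMB = MC: 272.58 - 0.61q = 8.64 + 2.54q → q* = 83.7905.
The loss is the area between SMB and MC from q* to q_m; with linear curves that's a triangle of height MEB(q_m).
DWL = ½ × 7.6730 × 24.1700 = 92.7282.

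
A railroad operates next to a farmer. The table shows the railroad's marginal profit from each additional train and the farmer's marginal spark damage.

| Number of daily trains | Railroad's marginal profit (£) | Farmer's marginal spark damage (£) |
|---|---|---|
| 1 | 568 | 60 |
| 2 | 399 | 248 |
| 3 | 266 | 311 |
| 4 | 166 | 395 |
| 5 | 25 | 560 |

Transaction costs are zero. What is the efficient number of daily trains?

Bargaining reaches the level where marginal profit last exceeds marginal spark damage.
That holds through level 2 (399 ≥ 248) but not at 3 (266 < 311).

2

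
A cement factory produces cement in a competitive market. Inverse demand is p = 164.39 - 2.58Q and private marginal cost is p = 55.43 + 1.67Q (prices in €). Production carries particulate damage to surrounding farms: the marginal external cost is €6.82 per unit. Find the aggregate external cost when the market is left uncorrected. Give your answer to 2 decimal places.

€174.85

Market equilibrium (private): 55.43 + 1.67Q = 164.39 - 2.58Q → Q_m = 25.6376.
Total external cost = MEC × Q_m = 6.82 × 25.6376 = 174.8484.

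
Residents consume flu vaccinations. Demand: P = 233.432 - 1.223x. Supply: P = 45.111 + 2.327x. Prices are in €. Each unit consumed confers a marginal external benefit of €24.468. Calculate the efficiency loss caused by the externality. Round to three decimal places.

Market equilibrium (private): 45.111 + 2.327x = 233.432 - 1.223x → x_m = 53.0482.
Social marginal benefit = demand + MEB = 257.900 - 1.223x.
Set SMB = MC: 257.900 - 1.223x = 45.111 + 2.327x → x* = 59.9406.
The welfare-loss triangle has base |x_m − x*| and height MEB(x_m) (the vertical gap between SMB and MC is zero at x* and MEB at x_m).
DWL = ½ × 6.8924 × 24.4680 = 84.3216.

DWL = €84.322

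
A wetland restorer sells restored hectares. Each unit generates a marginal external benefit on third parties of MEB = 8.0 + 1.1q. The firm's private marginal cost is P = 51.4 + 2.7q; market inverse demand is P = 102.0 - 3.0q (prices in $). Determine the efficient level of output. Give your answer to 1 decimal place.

Social marginal cost = private MC − MEB = 43.4 + 1.6q.
Set SMC = demand: 43.4 + 1.6q = 102.0 - 3.0q → q* = 12.7391.

q* = 12.7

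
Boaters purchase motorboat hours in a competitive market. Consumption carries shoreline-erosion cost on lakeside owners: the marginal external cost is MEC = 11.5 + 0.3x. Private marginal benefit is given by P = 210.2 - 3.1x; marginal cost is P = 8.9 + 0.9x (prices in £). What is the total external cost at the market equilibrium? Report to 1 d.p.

Market equilibrium (private): 8.9 + 0.9x = 210.2 - 3.1x → x_m = 50.3250.
Total external cost = ∫₀^{x_m} (11.5 + 0.3x) dx = 11.5×50.3250 + ½×0.3×50.3250² = 958.6283.

£958.6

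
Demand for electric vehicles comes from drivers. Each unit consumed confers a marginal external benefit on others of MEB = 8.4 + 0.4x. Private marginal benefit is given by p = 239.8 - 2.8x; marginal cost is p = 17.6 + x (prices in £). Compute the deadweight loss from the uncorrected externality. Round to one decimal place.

Market equilibrium (private): 17.6 + x = 239.8 - 2.8x → x_m = 58.4737.
Social marginal benefit = demand + MEB = 248.2 - 2.4x.
Set SMB = MC: 248.2 - 2.4x = 17.6 + x → x* = 67.8235.
The welfare-loss triangle has base |x_m − x*| and height MEB(x_m) (the vertical gap between SMB and MC is zero at x* and MEB at x_m).
DWL = ½ × 9.3498 × 31.7895 = 148.6127.

DWL = £148.6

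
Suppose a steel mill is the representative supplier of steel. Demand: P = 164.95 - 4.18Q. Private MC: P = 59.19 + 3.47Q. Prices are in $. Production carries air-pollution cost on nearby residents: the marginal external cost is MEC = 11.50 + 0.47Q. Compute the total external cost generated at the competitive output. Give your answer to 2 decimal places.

$203.90

Market equilibrium (private): 59.19 + 3.47Q = 164.95 - 4.18Q → Q_m = 13.8248.
Total external cost = ∫₀^{Q_m} (11.50 + 0.47Q) dQ = 11.50×13.8248 + ½×0.47×13.8248² = 203.8996.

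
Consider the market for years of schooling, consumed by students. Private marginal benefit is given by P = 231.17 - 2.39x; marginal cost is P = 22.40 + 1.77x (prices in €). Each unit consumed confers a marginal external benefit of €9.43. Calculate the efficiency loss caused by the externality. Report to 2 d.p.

DWL = €10.69

Market equilibrium (private): 22.40 + 1.77x = 231.17 - 2.39x → x_m = 50.1851.
Social marginal benefit = demand + MEB = 240.60 - 2.39x.
Set SMB = MC: 240.60 - 2.39x = 22.40 + 1.77x → x* = 52.4519.
The welfare-loss triangle has base |x_m − x*| and height MEB(x_m) (the vertical gap between SMB and MC is zero at x* and MEB at x_m).
DWL = ½ × 2.2668 × 9.4300 = 10.6880.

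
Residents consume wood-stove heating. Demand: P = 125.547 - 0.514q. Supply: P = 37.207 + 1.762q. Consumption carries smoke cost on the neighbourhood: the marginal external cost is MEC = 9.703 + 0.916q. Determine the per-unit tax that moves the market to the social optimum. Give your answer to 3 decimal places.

Social marginal benefit = demand − MEC = 115.844 - 1.430q.
Set SMB = MC: 115.844 - 1.430q = 37.207 + 1.762q → q* = 24.6357.
The Pigouvian tax equals MEC at q*: 9.703 + 0.916×24.6357 = 32.2693.

tax = 32.269 per unit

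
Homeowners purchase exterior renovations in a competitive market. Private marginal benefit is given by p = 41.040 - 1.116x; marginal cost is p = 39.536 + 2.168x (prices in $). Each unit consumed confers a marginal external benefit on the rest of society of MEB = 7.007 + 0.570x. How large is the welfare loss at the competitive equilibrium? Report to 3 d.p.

Market equilibrium (private): 39.536 + 2.168x = 41.040 - 1.116x → x_m = 0.4580.
Social marginal benefit = demand + MEB = 48.047 - 0.546x.
Set SMB = MC: 48.047 - 0.546x = 39.536 + 2.168x → x* = 3.1360.
Between x* and x_m the wedge SMB − MC runs linearly from 0 to MEB(x_m), so the loss is a triangle.
DWL = ½ × 2.6780 × 7.2680 = 9.7319.

DWL = $9.732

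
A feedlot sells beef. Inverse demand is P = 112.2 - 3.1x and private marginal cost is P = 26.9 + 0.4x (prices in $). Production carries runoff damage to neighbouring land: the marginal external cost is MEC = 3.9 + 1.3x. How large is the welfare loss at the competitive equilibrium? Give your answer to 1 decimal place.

Market equilibrium (private): 26.9 + 0.4x = 112.2 - 3.1x → x_m = 24.3714.
Social marginal cost = private MC + MEC = 30.8 + 1.7x.
Set SMC = demand: 30.8 + 1.7x = 112.2 - 3.1x → x* = 16.9583.
The welfare-loss triangle has base |x_m − x*| and height MEC(x_m) (the vertical gap between SMC and demand is zero at x* and MEC at x_m).
DWL = ½ × 7.4131 × 35.5829 = 131.8898.

DWL = $131.9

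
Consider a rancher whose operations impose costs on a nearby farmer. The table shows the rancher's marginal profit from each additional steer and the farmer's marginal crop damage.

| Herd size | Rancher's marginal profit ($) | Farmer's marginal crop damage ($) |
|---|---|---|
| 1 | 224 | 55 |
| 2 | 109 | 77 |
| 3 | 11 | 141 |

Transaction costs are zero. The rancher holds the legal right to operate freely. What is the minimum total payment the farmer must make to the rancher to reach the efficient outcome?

Left alone the rancher would choose level 3 (marginal profit stays positive).
Efficient level: k* = 2 (marginal profit ≥ marginal crop damage through 2).
The farmer must at least cover the rancher's forgone profit from cutting 3→2: 11 = 11.

$11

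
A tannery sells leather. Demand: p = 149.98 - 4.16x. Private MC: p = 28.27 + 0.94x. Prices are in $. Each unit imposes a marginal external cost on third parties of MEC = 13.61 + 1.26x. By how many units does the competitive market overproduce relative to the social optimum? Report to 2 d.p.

Market equilibrium (private): 28.27 + 0.94x = 149.98 - 4.16x → x_m = 23.8647.
Social marginal cost = private MC + MEC = 41.88 + 2.20x.
Set SMC = demand: 41.88 + 2.20x = 149.98 - 4.16x → x* = 16.9969.
Gap = |23.8647 − 16.9969| = 6.8678.

6.87 units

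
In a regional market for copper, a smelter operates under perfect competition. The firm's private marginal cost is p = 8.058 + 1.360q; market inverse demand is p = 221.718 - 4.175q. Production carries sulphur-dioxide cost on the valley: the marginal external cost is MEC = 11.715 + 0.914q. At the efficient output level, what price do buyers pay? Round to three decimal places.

Social marginal cost = private MC + MEC = 19.773 + 2.274q.
Set SMC = demand: 19.773 + 2.274q = 221.718 - 4.175q → q* = 31.3142.
Consumer price on the demand curve at q*: 221.718 − 4.175×31.3142 = 90.9812.

P = 90.981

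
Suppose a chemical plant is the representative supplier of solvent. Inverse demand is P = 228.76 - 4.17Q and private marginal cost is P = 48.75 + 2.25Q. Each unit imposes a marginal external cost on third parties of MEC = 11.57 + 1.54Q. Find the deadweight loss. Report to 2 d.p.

Market equilibrium (private): 48.75 + 2.25Q = 228.76 - 4.17Q → Q_m = 28.0389.
Social marginal cost = private MC + MEC = 60.32 + 3.79Q.
Set SMC = demand: 60.32 + 3.79Q = 228.76 - 4.17Q → Q* = 21.1608.
The welfare-loss triangle has base |Q_m − Q*| and height MEC(Q_m) (the vertical gap between SMC and demand is zero at Q* and MEC at Q_m).
DWL = ½ × 6.8781 × 54.7500 = 188.2880.

DWL = 188.29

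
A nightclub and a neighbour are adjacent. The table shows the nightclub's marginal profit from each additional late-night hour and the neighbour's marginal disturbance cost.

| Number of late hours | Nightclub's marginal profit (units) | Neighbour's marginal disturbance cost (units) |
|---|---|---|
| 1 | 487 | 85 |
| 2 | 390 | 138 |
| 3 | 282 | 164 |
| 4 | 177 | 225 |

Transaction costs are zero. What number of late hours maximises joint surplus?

Bargaining reaches the level where marginal profit last exceeds marginal disturbance cost.
That holds through level 3 (282 ≥ 164) but not at 4 (177 < 225).

3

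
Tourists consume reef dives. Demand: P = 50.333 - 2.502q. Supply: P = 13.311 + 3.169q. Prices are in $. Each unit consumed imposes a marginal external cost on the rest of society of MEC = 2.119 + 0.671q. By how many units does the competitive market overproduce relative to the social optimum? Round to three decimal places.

1.025 units

Market equilibrium (private): 13.311 + 3.169q = 50.333 - 2.502q → q_m = 6.5283.
Social marginal benefit = demand − MEC = 48.214 - 3.173q.
Set SMB = MC: 48.214 - 3.173q = 13.311 + 3.169q → q* = 5.5035.
Gap = |6.5283 − 5.5035| = 1.0248.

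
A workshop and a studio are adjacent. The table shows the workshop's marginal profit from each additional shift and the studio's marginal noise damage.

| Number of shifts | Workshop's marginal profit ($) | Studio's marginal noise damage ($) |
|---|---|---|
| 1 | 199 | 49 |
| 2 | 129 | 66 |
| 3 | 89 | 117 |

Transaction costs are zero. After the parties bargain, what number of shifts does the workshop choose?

2

Bargaining reaches the level where marginal profit last exceeds marginal noise damage.
That holds through level 2 (129 ≥ 66) but not at 3 (89 < 117).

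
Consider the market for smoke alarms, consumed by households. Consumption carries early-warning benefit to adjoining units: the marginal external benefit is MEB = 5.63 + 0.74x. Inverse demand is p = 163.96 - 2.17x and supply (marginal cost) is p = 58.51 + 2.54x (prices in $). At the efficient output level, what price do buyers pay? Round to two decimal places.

P = $103.24

Social marginal benefit = demand + MEB = 169.59 - 1.43x.
Set SMB = MC: 169.59 - 1.43x = 58.51 + 2.54x → x* = 27.9798.
Consumer price on the demand curve at x*: 163.96 − 2.17×27.9798 = 103.2438.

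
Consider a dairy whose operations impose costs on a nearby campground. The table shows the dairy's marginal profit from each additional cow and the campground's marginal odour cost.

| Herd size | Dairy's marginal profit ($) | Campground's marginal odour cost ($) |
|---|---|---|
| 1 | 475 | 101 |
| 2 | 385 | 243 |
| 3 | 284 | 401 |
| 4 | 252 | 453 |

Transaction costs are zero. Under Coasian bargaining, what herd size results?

Bargaining reaches the level where marginal profit last exceeds marginal odour cost.
That holds through level 2 (385 ≥ 243) but not at 3 (284 < 401).

2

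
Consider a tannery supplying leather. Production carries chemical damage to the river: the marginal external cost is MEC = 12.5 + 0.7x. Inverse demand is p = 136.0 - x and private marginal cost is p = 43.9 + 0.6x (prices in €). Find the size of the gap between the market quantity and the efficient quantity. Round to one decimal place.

Market equilibrium (private): 43.9 + 0.6x = 136.0 - x → x_m = 57.5625.
Social marginal cost = private MC + MEC = 56.4 + 1.3x.
Set SMC = demand: 56.4 + 1.3x = 136.0 - x → x* = 34.6087.
Gap = |57.5625 − 34.6087| = 22.9538.

23.0 units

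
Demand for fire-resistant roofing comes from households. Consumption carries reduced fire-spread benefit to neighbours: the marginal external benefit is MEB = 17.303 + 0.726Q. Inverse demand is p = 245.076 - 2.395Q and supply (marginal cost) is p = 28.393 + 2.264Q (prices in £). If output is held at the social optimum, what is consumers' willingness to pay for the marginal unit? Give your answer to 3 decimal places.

Social marginal benefit = demand + MEB = 262.379 - 1.669Q.
Set SMB = MC: 262.379 - 1.669Q = 28.393 + 2.264Q → Q* = 59.4930.
Consumer price on the demand curve at Q*: 245.076 − 2.395×59.4930 = 102.5903.

P = £102.590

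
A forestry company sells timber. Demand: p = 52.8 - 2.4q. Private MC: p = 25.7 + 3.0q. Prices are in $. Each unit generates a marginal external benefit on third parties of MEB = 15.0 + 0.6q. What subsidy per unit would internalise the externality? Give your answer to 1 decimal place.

Social marginal cost = private MC − MEB = 10.7 + 2.4q.
Set SMC = demand: 10.7 + 2.4q = 52.8 - 2.4q → q* = 8.7708.
The Pigouvian subsidy equals MEB at q*: 15.0 + 0.6×8.7708 = 20.2625.

subsidy = $20.3 per unit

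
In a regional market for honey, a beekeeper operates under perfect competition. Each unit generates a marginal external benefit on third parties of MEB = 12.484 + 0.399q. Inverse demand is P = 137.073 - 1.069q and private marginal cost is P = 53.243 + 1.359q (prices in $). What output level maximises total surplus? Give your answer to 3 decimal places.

Social marginal cost = private MC − MEB = 40.759 + 0.960q.
Set SMC = demand: 40.759 + 0.960q = 137.073 - 1.069q → q* = 47.4687.

q* = 47.469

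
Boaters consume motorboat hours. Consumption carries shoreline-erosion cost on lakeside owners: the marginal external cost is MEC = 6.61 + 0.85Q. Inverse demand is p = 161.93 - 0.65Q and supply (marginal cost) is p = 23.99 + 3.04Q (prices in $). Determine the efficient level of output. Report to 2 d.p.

Social marginal benefit = demand − MEC = 155.32 - 1.50Q.
Set SMB = MC: 155.32 - 1.50Q = 23.99 + 3.04Q → Q* = 28.9273.

Q* = 28.93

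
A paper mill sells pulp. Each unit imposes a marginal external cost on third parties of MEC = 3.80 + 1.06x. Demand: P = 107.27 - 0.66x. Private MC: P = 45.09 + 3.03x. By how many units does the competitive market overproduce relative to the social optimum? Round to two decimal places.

Market equilibrium (private): 45.09 + 3.03x = 107.27 - 0.66x → x_m = 16.8509.
Social marginal cost = private MC + MEC = 48.89 + 4.09x.
Set SMC = demand: 48.89 + 4.09x = 107.27 - 0.66x → x* = 12.2905.
Gap = |16.8509 − 12.2905| = 4.5604.

4.56 units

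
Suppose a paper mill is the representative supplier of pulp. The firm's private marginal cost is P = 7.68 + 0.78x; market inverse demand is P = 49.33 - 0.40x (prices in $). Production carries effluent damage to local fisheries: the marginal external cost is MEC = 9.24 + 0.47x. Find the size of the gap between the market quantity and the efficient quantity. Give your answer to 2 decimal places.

15.65 units

Market equilibrium (private): 7.68 + 0.78x = 49.33 - 0.40x → x_m = 35.2966.
Social marginal cost = private MC + MEC = 16.92 + 1.25x.
Set SMC = demand: 16.92 + 1.25x = 49.33 - 0.40x → x* = 19.6424.
Gap = |35.2966 − 19.6424| = 15.6542.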